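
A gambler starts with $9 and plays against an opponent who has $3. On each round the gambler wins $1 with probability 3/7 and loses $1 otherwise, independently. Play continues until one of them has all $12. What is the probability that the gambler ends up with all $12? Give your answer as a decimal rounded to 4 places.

Let r = q/p = (4/7)/(3/7) = 4/3. The recurrence P(i) = p·P(i+1) + q·P(i−1) with P(0)=0, P(12)=1 gives P(i) = (1 − r^i)/(1 − r^12).
P(9) = (1 − (4/3)^9) / (1 − (4/3)^12) = 176931/439075 ≈ 0.4030.

0.4030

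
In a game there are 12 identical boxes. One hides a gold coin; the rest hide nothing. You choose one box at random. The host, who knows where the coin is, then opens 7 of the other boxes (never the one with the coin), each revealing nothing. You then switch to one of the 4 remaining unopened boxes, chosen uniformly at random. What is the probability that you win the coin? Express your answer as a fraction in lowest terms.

Your original box holds the coin with probability 1/12, so the other 11 collectively hold it with probability 11/12.
The host can always find 7 empty boxes to open, so the reveals don't change that 11/12; it is now spread over the 4 remaining unopened boxes.
P(win by switching) = (11/12) · (1/4) = 11/48.

11/48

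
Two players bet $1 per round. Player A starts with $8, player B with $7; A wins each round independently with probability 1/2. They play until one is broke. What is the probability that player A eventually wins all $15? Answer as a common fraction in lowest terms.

8/15

With a fair step, P(i) = ½P(i−1) + ½P(i+1) with P(0)=0, P(15)=1 has the linear solution P(i) = i/15.
P(8) = 8/15.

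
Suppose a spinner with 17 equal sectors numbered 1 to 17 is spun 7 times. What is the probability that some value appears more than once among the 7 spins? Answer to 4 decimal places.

P(all 7 different) = 17/17 · 16/17 · ··· · 11/17 ≈ 0.2389.
P(at least two equal) = 1 − 0.2389 = 0.7611.

0.7611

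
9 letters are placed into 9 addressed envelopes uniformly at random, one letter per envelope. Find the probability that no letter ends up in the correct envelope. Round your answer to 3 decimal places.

0.368

This is the derangement probability: permutations of 9 with no fixed point.
D(9) = 9! · (1 − 1/1! + 1/2! − ··· + (−1)^9/9!) = 133496.
P = 133496/362880 = 16687/45360 ≈ 0.368.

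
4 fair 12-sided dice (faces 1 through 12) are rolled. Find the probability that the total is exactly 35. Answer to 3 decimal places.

0.026

There are 12^4 = 20736 equally likely outcomes.
The number of ordered 4-tuples from {1,…,12} summing to 35 is 544.
P(sum = 35) = 544/20736 = 17/648 ≈ 0.026.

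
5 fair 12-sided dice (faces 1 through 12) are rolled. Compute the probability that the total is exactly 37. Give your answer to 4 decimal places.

0.0431

There are 12^5 = 248832 equally likely outcomes.
The number of ordered 5-tuples from {1,…,12} summing to 37 is 10725.
P(sum = 37) = 10725/248832 = 3575/82944 ≈ 0.0431.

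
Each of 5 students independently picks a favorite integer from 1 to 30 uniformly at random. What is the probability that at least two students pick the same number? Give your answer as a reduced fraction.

1111/3750

It's easier to compute the probability that all 5 are distinct.
P(all distinct) = 30/30 · 29/30 · ··· · 26/30 = 2639/3750.
So the probability of at least one match is 1 − 2639/3750 = 1111/3750.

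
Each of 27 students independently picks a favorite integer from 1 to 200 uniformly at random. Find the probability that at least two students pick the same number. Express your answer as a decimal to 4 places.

It's easier to compute the probability that all 27 are distinct.
P(all distinct) = 200/200 · 199/200 · ··· · 174/200 ≈ 0.1591.
So the probability of at least one match is 1 − 0.1591 = 0.8409.

0.8409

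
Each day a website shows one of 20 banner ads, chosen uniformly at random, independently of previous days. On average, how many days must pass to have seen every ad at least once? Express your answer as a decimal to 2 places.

After i distinct types are collected, each trial gives a new one with probability (20−i)/20, so the expected wait for the next new type is 20/(20−i).
E = 20/20 + 20/19 + 20/18 + 20/17 + 20/16 + 20/15 + 20/14 + 20/13 + 20/12 + 20/11 + 20/10 + 20/9 + 20/8 + 20/7 + 20/6 + 20/5 + 20/4 + 20/3 + 20/2 + 20/1 = 279175675/3879876 ≈ 71.95.

71.95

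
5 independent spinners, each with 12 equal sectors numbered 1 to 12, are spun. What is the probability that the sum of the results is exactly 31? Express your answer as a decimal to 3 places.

0.049

There are 12^5 = 248832 equally likely outcomes.
The number of ordered 5-tuples from {1,…,12} summing to 31 is 12255.
P(sum = 31) = 12255/248832 = 4085/82944 ≈ 0.049.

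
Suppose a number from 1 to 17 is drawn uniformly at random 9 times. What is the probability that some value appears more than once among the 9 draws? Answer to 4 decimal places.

P(all 9 different) = 17/17 · 16/17 · ··· · 9/17 ≈ 0.0744.
P(at least two equal) = 1 − 0.0744 = 0.9256.

0.9256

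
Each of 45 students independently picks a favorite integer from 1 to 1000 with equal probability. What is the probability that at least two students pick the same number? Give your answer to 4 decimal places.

0.6340

It's easier to compute the probability that all 45 are distinct.
P(all distinct) = 1000/1000 · 999/1000 · ··· · 956/1000 ≈ 0.3660.
So the probability of at least one match is 1 − 0.3660 = 0.6340.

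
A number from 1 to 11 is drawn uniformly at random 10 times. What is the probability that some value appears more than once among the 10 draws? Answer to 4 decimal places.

0.9985

P(all 10 different) = 11/11 · 10/11 · ··· · 2/11 ≈ 0.0015.
P(at least two equal) = 1 − 0.0015 = 0.9985.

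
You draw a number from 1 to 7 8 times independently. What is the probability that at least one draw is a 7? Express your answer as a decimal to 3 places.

P(no draw is a 7) = (6/7)^8 ≈ 0.291.
P(at least one) = 1 − 0.291 = 0.709.

0.709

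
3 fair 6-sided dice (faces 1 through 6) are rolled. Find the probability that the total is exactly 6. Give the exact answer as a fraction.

5/108

There are 6^3 = 216 equally likely outcomes.
The number of ordered 3-tuples from {1,…,6} summing to 6 is 10.
P(sum = 6) = 10/216 = 5/108.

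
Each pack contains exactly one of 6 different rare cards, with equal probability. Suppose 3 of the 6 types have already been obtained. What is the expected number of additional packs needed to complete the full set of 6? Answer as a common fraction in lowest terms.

11

Starting from 3 distinct types, each trial gives a new one with probability (6−i)/6 when i types are held, so the wait for the next new type is 6/(6−i).
E = 6/3 + 6/2 + 6/1 = 11.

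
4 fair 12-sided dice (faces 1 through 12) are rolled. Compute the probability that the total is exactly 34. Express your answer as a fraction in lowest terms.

5/162

There are 12^4 = 20736 equally likely outcomes.
The number of ordered 4-tuples from {1,…,12} summing to 34 is 640.
P(sum = 34) = 640/20736 = 5/162.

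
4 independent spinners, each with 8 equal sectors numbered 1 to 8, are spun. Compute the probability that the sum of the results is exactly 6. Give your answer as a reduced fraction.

5/2048

There are 8^4 = 4096 equally likely outcomes.
The number of ordered 4-tuples from {1,…,8} summing to 6 is 10.
P(sum = 6) = 10/4096 = 5/2048.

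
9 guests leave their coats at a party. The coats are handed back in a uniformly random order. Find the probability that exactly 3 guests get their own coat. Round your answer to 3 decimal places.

0.061

Choose which 3 of the 9 are fixed: C(9,3) = 84 ways.
The remaining 6 must have no fixed point: D(6) = 265.
P = 84·265/362880 = 53/864 ≈ 0.061.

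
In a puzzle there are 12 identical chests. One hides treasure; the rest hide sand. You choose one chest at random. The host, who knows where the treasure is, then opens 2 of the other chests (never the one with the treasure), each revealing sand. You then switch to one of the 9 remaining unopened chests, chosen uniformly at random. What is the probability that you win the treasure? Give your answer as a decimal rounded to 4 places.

Your original chest holds the treasure with probability 1/12, so the other 11 collectively hold it with probability 11/12.
The host can always find 2 empty chests to open, so the reveals don't change that 11/12; it is now spread over the 9 remaining unopened chests.
P(win by switching) = (11/12) · (1/9) = 11/108 ≈ 0.1019.

0.1019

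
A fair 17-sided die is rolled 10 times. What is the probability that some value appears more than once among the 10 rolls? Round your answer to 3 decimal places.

P(all 10 different) = 17/17 · 16/17 · ··· · 8/17 ≈ 0.035.
P(at least two equal) = 1 − 0.035 = 0.965.

0.965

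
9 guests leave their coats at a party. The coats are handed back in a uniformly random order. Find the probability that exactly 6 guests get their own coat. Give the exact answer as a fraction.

1/2160

Choose which 6 of the 9 are fixed: C(9,6) = 84 ways.
The remaining 3 must have no fixed point: D(3) = 2.
P = 84·2/362880 = 1/2160.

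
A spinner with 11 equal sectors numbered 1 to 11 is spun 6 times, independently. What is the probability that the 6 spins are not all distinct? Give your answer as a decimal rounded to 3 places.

P(all 6 different) = 11/11 · 10/11 · ··· · 6/11 ≈ 0.188.
P(at least two equal) = 1 − 0.188 = 0.812.

0.812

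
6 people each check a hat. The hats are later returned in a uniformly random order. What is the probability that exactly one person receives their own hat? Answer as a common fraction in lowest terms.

11/30

Choose which one is fixed: C(6,1) = 6 ways.
The remaining 5 must have no fixed point: D(5) = 44.
P = 6·44/720 = 11/30.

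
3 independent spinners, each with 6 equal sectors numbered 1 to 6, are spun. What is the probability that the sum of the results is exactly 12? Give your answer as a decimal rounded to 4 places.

There are 6^3 = 216 equally likely outcomes.
The number of ordered 3-tuples from {1,…,6} summing to 12 is 25.
P(sum = 12) = 25/216 ≈ 0.1157.

0.1157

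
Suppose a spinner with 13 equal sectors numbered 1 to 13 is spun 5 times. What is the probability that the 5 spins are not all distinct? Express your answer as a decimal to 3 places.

P(all 5 different) = 13/13 · 12/13 · ··· · 9/13 ≈ 0.416.
P(at least two equal) = 1 − 0.416 = 0.584.

0.584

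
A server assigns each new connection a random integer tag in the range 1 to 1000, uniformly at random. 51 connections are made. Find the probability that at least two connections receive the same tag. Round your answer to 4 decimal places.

0.7267

It's easier to compute the probability that all 51 are distinct.
P(all distinct) = 1000/1000 · 999/1000 · ··· · 950/1000 ≈ 0.2733.
So the probability of at least one match is 1 − 0.2733 = 0.7267.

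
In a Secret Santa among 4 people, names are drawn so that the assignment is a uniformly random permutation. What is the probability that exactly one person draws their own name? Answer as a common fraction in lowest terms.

1/3

Choose which one is fixed: C(4,1) = 4 ways.
The remaining 3 must have no fixed point: D(3) = 2.
P = 4·2/24 = 1/3.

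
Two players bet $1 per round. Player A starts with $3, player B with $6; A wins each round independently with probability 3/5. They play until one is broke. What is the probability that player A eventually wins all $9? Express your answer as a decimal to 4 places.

0.7225

Let r = q/p = (2/5)/(3/5) = 2/3. The recurrence P(i) = p·P(i+1) + q·P(i−1) with P(0)=0, P(9)=1 gives P(i) = (1 − r^i)/(1 − r^9).
P(3) = (1 − (2/3)^3) / (1 − (2/3)^9) = 729/1009 ≈ 0.7225.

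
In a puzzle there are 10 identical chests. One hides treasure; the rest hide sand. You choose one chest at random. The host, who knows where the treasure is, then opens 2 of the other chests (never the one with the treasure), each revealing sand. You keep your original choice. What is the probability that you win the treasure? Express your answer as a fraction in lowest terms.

1/10

The host can always open 2 empty chests regardless of your choice, so the reveals give no information about your original chest.
P(win by staying) = 1/10.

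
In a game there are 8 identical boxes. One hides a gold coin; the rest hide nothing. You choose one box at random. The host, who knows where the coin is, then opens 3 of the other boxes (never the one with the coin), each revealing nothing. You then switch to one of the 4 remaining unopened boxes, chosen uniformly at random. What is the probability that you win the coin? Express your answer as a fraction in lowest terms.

7/32

Your original box holds the coin with probability 1/8, so the other 7 collectively hold it with probability 7/8.
The host can always find 3 empty boxes to open, so the reveals don't change that 7/8; it is now spread over the 4 remaining unopened boxes.
P(win by switching) = (7/8) · (1/4) = 7/32.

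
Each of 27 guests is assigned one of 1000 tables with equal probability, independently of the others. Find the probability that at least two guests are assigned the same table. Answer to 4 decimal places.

It's easier to compute the probability that all 27 are distinct.
P(all distinct) = 1000/1000 · 999/1000 · ··· · 974/1000 ≈ 0.7018.
So the probability of at least one match is 1 − 0.7018 = 0.2982.

0.2982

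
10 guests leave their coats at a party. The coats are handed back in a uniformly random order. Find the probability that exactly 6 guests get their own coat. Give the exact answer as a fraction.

1/1920

Choose which 6 of the 10 are fixed: C(10,6) = 210 ways.
The remaining 4 must have no fixed point: D(4) = 9.
P = 210·9/3628800 = 1/1920.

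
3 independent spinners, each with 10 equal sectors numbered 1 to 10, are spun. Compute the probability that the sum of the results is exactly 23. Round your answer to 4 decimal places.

There are 10^3 = 1000 equally likely outcomes.
The number of ordered 3-tuples from {1,…,10} summing to 23 is 36.
P(sum = 23) = 36/1000 = 9/250 ≈ 0.0360.

0.0360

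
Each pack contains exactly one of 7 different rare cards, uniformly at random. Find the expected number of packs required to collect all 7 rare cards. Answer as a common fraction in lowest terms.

After i distinct types are collected, each trial gives a new one with probability (7−i)/7, so the expected wait for the next new type is 7/(7−i).
E = 7/7 + 7/6 + 7/5 + 7/4 + 7/3 + 7/2 + 7/1 = 363/20.

363/20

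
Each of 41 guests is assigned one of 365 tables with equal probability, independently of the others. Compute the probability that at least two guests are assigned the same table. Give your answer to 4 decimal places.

It's easier to compute the probability that all 41 are distinct.
P(all distinct) = 365/365 · 364/365 · ··· · 325/365 ≈ 0.0968.
So the probability of at least one match is 1 − 0.0968 = 0.9032.

0.9032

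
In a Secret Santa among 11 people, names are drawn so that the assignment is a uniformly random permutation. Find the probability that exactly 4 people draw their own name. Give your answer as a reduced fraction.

103/6720

Choose which 4 of the 11 are fixed: C(11,4) = 330 ways.
The remaining 7 must have no fixed point: D(7) = 1854.
P = 330·1854/39916800 = 103/6720.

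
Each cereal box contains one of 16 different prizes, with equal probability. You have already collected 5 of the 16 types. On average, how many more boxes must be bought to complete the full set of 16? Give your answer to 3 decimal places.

Starting from 5 distinct types, each trial gives a new one with probability (16−i)/16 when i types are held, so the wait for the next new type is 16/(16−i).
E = 16/11 + 16/10 + 16/9 + 16/8 + 16/7 + 16/6 + 16/5 + 16/4 + 16/3 + 16/2 + 16/1 = 167422/3465 ≈ 48.318.

48.318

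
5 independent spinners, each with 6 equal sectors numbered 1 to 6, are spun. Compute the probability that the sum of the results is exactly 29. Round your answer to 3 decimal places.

0.001

There are 6^5 = 7776 equally likely outcomes.
The number of ordered 5-tuples from {1,…,6} summing to 29 is 5.
P(sum = 29) = 5/7776 ≈ 0.001.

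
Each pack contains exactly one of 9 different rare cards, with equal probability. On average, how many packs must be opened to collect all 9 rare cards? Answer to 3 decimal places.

25.461

After i distinct types are collected, each trial gives a new one with probability (9−i)/9, so the expected wait for the next new type is 9/(9−i).
E = 9/9 + 9/8 + 9/7 + 9/6 + 9/5 + 9/4 + 9/3 + 9/2 + 9/1 = 7129/280 ≈ 25.461.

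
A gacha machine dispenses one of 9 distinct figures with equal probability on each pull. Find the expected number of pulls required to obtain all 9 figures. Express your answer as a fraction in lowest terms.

After i distinct types are collected, each trial gives a new one with probability (9−i)/9, so the expected wait for the next new type is 9/(9−i).
E = 9/9 + 9/8 + 9/7 + 9/6 + 9/5 + 9/4 + 9/3 + 9/2 + 9/1 = 7129/280.

7129/280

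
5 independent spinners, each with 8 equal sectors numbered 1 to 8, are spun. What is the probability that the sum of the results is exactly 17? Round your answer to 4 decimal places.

0.0449

There are 8^5 = 32768 equally likely outcomes.
The number of ordered 5-tuples from {1,…,8} summing to 17 is 1470.
P(sum = 17) = 1470/32768 = 735/16384 ≈ 0.0449.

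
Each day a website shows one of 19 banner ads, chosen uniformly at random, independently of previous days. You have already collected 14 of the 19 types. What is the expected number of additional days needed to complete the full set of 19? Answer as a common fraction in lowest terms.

Starting from 14 distinct types, each trial gives a new one with probability (19−i)/19 when i types are held, so the wait for the next new type is 19/(19−i).
E = 19/5 + 19/4 + 19/3 + 19/2 + 19/1 = 2603/60.

2603/60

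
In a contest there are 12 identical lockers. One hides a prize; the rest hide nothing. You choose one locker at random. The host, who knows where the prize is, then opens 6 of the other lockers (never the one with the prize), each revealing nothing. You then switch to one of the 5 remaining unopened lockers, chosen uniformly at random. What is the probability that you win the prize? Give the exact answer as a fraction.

Your original locker holds the prize with probability 1/12, so the other 11 collectively hold it with probability 11/12.
The host can always find 6 empty lockers to open, so the reveals don't change that 11/12; it is now spread over the 5 remaining unopened lockers.
P(win by switching) = (11/12) · (1/5) = 11/60.

11/60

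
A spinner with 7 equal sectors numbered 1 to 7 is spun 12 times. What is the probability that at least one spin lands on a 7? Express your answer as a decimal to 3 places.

P(no spin lands on a 7) = (6/7)^12 ≈ 0.157.
P(at least one) = 1 − 0.157 = 0.843.

0.843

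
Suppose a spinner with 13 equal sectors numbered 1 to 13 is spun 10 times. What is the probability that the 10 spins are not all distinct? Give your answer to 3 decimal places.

0.992

P(all 10 different) = 13/13 · 12/13 · ··· · 4/13 ≈ 0.008.
P(at least two equal) = 1 − 0.008 = 0.992.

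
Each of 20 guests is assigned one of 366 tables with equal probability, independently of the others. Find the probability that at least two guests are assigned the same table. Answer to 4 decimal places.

0.4106

It's easier to compute the probability that all 20 are distinct.
P(all distinct) = 366/366 · 365/366 · ··· · 347/366 ≈ 0.5894.
So the probability of at least one match is 1 − 0.5894 = 0.4106.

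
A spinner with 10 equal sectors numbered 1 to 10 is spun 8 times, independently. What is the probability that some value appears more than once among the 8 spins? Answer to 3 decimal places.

0.982

P(all 8 different) = 10/10 · 9/10 · ··· · 3/10 ≈ 0.018.
P(at least two equal) = 1 − 0.018 = 0.982.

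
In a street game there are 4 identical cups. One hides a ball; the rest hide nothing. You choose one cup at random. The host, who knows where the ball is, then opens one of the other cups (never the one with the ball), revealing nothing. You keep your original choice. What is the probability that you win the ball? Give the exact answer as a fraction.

The host can always open an empty cup regardless of your choice, so this gives no information about your original cup.
P(win by staying) = 1/4.

1/4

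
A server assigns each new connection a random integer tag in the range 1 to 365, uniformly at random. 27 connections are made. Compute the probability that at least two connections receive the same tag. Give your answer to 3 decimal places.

0.627

It's easier to compute the probability that all 27 are distinct.
P(all distinct) = 365/365 · 364/365 · ··· · 339/365 ≈ 0.373.
So the probability of at least one match is 1 − 0.373 = 0.627.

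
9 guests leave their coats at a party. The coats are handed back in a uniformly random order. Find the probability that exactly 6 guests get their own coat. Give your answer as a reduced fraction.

Choose which 6 of the 9 are fixed: C(9,6) = 84 ways.
The remaining 3 must have no fixed point: D(3) = 2.
P = 84·2/362880 = 1/2160.

1/2160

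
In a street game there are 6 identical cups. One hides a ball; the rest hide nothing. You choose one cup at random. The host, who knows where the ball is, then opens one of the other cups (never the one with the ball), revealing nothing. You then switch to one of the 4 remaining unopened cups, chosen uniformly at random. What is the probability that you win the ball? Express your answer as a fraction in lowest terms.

Your original cup holds the ball with probability 1/6, so the other 5 collectively hold it with probability 5/6.
The host can always find an empty cup to open, so this doesn't change that 5/6; it is now spread over the 4 remaining unopened cups.
P(win by switching) = (5/6) · (1/4) = 5/24.

5/24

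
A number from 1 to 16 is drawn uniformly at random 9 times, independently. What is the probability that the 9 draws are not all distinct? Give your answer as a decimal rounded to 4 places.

0.9396

P(all 9 different) = 16/16 · 15/16 · ··· · 8/16 ≈ 0.0604.
P(at least two equal) = 1 − 0.0604 = 0.9396.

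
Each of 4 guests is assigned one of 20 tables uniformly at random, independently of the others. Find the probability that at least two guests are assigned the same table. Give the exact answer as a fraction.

It's easier to compute the probability that all 4 are distinct.
P(all distinct) = 20/20 · 19/20 · ··· · 17/20 = 2907/4000.
So the probability of at least one match is 1 − 2907/4000 = 1093/4000.

1093/4000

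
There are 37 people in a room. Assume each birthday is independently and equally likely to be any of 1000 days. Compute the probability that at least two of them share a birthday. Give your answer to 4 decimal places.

It's easier to compute the probability that all 37 are distinct.
P(all distinct) = 1000/1000 · 999/1000 · ··· · 964/1000 ≈ 0.5095.
So the probability of at least one match is 1 − 0.5095 = 0.4905.

0.4905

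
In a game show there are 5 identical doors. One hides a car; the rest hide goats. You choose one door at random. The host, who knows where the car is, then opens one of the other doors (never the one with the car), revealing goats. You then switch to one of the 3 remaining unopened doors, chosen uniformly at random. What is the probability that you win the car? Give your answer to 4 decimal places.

Your original door holds the car with probability 1/5, so the other 4 collectively hold it with probability 4/5.
The host can always find an empty door to open, so this doesn't change that 4/5; it is now spread over the 3 remaining unopened doors.
P(win by switching) = (4/5) · (1/3) = 4/15 ≈ 0.2667.

0.2667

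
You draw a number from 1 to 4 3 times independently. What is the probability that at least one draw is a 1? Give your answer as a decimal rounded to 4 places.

P(no draw is a 1) = (3/4)^3 ≈ 0.4219.
P(at least one) = 1 − 0.4219 = 0.5781.

0.5781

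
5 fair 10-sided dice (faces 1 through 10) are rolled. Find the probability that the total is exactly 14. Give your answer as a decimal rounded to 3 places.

There are 10^5 = 100000 equally likely outcomes.
The number of ordered 5-tuples from {1,…,10} summing to 14 is 715.
P(sum = 14) = 715/100000 = 143/20000 ≈ 0.007.

0.007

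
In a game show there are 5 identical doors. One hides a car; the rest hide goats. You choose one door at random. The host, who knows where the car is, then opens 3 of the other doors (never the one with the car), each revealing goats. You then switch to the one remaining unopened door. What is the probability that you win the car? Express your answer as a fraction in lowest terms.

Your original door holds the car with probability 1/5, so the other 4 collectively hold it with probability 4/5.
The host can always find 3 empty doors to open, so the reveals don't change that 4/5; it is now spread over the 1 remaining unopened door.
P(win by switching) = (4/5) · (1/1) = 4/5.

4/5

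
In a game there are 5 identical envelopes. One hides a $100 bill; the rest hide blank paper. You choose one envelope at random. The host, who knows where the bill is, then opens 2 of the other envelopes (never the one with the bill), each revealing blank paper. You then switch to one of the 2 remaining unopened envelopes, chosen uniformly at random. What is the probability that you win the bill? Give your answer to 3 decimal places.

Your original envelope holds the bill with probability 1/5, so the other 4 collectively hold it with probability 4/5.
The host can always find 2 empty envelopes to open, so the reveals don't change that 4/5; it is now spread over the 2 remaining unopened envelopes.
P(win by switching) = (4/5) · (1/2) = 2/5 ≈ 0.400.

0.400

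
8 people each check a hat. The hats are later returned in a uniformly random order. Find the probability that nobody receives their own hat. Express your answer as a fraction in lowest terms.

2119/5760

This is the derangement probability: permutations of 8 with no fixed point.
D(8) = 8! · (1 − 1/1! + 1/2! − ··· + (−1)^8/8!) = 14833.
P = 14833/40320 = 2119/5760.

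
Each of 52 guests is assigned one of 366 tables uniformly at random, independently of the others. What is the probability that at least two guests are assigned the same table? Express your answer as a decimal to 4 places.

0.9778

It's easier to compute the probability that all 52 are distinct.
P(all distinct) = 366/366 · 365/366 · ··· · 315/366 ≈ 0.0222.
So the probability of at least one match is 1 − 0.0222 = 0.9778.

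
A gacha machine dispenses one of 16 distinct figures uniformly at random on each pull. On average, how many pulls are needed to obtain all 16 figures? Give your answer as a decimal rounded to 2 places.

54.09

After i distinct types are collected, each trial gives a new one with probability (16−i)/16, so the expected wait for the next new type is 16/(16−i).
E = 16/16 + 16/15 + 16/14 + 16/13 + 16/12 + 16/11 + 16/10 + 16/9 + 16/8 + 16/7 + 16/6 + 16/5 + 16/4 + 16/3 + 16/2 + 16/1 = 2436559/45045 ≈ 54.09.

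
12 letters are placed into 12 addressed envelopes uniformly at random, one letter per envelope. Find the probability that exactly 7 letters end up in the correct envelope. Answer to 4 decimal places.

0.0001

Choose which 7 of the 12 are fixed: C(12,7) = 792 ways.
The remaining 5 must have no fixed point: D(5) = 44.
P = 792·44/479001600 = 11/151200 ≈ 0.0001.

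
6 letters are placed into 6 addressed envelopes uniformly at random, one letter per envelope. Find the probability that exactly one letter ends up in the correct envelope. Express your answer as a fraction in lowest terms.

Choose which one is fixed: C(6,1) = 6 ways.
The remaining 5 must have no fixed point: D(5) = 44.
P = 6·44/720 = 11/30.

11/30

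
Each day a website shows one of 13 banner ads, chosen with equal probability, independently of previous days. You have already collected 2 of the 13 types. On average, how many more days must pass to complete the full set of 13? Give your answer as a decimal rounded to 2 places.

Starting from 2 distinct types, each trial gives a new one with probability (13−i)/13 when i types are held, so the wait for the next new type is 13/(13−i).
E = 13/11 + 13/10 + 13/9 + 13/8 + 13/7 + 13/6 + 13/5 + 13/4 + 13/3 + 13/2 + 13/1 = 1088243/27720 ≈ 39.26.

39.26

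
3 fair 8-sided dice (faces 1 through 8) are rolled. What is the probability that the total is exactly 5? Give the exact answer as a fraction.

There are 8^3 = 512 equally likely outcomes.
The number of ordered 3-tuples from {1,…,8} summing to 5 is 6.
P(sum = 5) = 6/512 = 3/256.

3/256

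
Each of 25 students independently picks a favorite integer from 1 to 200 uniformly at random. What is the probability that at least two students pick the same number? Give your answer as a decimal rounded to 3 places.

0.791

It's easier to compute the probability that all 25 are distinct.
P(all distinct) = 200/200 · 199/200 · ··· · 176/200 ≈ 0.209.
So the probability of at least one match is 1 − 0.209 = 0.791.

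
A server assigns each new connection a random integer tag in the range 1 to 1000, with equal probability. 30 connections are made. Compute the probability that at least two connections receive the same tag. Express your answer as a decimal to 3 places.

0.356

It's easier to compute the probability that all 30 are distinct.
P(all distinct) = 1000/1000 · 999/1000 · ··· · 971/1000 ≈ 0.644.
So the probability of at least one match is 1 − 0.644 = 0.356.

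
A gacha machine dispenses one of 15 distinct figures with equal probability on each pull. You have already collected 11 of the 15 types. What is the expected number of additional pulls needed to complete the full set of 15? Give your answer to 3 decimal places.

31.250

Starting from 11 distinct types, each trial gives a new one with probability (15−i)/15 when i types are held, so the wait for the next new type is 15/(15−i).
E = 15/4 + 15/3 + 15/2 + 15/1 = 125/4 ≈ 31.250.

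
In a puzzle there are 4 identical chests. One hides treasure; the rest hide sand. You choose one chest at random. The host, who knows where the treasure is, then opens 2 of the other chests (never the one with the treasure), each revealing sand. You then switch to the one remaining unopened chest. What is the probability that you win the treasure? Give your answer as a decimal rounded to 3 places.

Your original chest holds the treasure with probability 1/4, so the other 3 collectively hold it with probability 3/4.
The host can always find 2 empty chests to open, so the reveals don't change that 3/4; it is now spread over the 1 remaining unopened chest.
P(win by switching) = (3/4) · (1/1) = 3/4 ≈ 0.750.

0.750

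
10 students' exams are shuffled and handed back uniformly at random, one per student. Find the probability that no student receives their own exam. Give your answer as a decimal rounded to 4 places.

0.3679

This is the derangement probability: permutations of 10 with no fixed point.
D(10) = 10! · (1 − 1/1! + 1/2! − ··· + (−1)^10/10!) = 1334961.
P = 1334961/3628800 = 16481/44800 ≈ 0.3679.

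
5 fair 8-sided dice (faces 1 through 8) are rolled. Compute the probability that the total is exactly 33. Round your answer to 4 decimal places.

There are 8^5 = 32768 equally likely outcomes.
The number of ordered 5-tuples from {1,…,8} summing to 33 is 330.
P(sum = 33) = 330/32768 = 165/16384 ≈ 0.0101.

0.0101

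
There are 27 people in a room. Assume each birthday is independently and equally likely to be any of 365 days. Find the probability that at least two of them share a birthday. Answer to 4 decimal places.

It's easier to compute the probability that all 27 are distinct.
P(all distinct) = 365/365 · 364/365 · ··· · 339/365 ≈ 0.3731.
So the probability of at least one match is 1 − 0.3731 = 0.6269.

0.6269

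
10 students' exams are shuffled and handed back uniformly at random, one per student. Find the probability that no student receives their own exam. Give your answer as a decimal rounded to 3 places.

0.368

This is the derangement probability: permutations of 10 with no fixed point.
D(10) = 10! · (1 − 1/1! + 1/2! − ··· + (−1)^10/10!) = 1334961.
P = 1334961/3628800 = 16481/44800 ≈ 0.368.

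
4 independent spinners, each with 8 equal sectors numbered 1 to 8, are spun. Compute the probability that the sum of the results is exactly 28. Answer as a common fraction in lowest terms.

35/4096

There are 8^4 = 4096 equally likely outcomes.
The number of ordered 4-tuples from {1,…,8} summing to 28 is 35.
P(sum = 28) = 35/4096.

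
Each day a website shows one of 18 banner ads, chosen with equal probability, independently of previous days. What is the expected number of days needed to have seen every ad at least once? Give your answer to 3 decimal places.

62.912

After i distinct types are collected, each trial gives a new one with probability (18−i)/18, so the expected wait for the next new type is 18/(18−i).
E = 18/18 + 18/17 + 18/16 + 18/15 + 18/14 + 18/13 + 18/12 + 18/11 + 18/10 + 18/9 + 18/8 + 18/7 + 18/6 + 18/5 + 18/4 + 18/3 + 18/2 + 18/1 = 42822903/680680 ≈ 62.912.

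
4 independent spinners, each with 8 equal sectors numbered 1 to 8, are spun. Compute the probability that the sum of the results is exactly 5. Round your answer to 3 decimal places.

There are 8^4 = 4096 equally likely outcomes.
The number of ordered 4-tuples from {1,…,8} summing to 5 is 4.
P(sum = 5) = 4/4096 = 1/1024 ≈ 0.001.

0.001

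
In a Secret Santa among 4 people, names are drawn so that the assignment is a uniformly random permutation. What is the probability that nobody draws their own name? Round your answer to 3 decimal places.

0.375

This is the derangement probability: permutations of 4 with no fixed point.
D(4) = 4! · (1 − 1/1! + 1/2! − ··· + (−1)^4/4!) = 9.
P = 9/24 = 3/8 ≈ 0.375.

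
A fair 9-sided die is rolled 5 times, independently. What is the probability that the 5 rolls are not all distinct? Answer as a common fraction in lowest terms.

P(all 5 different) = 9/9 · 8/9 · ··· · 5/9 = 560/2187.
P(at least two equal) = 1 − 560/2187 = 1627/2187.

1627/2187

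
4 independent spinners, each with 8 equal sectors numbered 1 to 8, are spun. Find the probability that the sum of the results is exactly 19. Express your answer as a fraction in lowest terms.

There are 8^4 = 4096 equally likely outcomes.
The number of ordered 4-tuples from {1,…,8} summing to 19 is 336.
P(sum = 19) = 336/4096 = 21/256.

21/256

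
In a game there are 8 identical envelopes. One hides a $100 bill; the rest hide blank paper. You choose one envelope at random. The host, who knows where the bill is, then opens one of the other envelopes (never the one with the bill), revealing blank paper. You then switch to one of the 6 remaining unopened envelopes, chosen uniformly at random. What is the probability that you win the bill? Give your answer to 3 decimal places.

Your original envelope holds the bill with probability 1/8, so the other 7 collectively hold it with probability 7/8.
The host can always find an empty envelope to open, so this doesn't change that 7/8; it is now spread over the 6 remaining unopened envelopes.
P(win by switching) = (7/8) · (1/6) = 7/48 ≈ 0.146.

0.146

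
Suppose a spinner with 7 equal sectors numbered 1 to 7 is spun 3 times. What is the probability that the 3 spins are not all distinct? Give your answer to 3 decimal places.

P(all 3 different) = 7/7 · 6/7 · ··· · 5/7 ≈ 0.612.
P(at least two equal) = 1 − 0.612 = 0.388.

0.388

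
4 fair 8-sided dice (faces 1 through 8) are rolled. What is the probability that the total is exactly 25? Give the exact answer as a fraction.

15/512

There are 8^4 = 4096 equally likely outcomes.
The number of ordered 4-tuples from {1,…,8} summing to 25 is 120.
P(sum = 25) = 120/4096 = 15/512.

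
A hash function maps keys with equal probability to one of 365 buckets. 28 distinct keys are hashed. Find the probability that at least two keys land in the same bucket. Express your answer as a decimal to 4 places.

It's easier to compute the probability that all 28 are distinct.
P(all distinct) = 365/365 · 364/365 · ··· · 338/365 ≈ 0.3455.
So the probability of at least one match is 1 − 0.3455 = 0.6545.

0.6545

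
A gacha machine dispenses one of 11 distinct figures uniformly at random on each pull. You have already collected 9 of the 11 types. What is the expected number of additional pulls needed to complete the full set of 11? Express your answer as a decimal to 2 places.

16.50

Starting from 9 distinct types, each trial gives a new one with probability (11−i)/11 when i types are held, so the wait for the next new type is 11/(11−i).
E = 11/2 + 11/1 = 33/2 ≈ 16.50.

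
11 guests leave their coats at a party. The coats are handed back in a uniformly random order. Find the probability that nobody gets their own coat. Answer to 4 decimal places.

This is the derangement probability: permutations of 11 with no fixed point.
D(11) = 11! · (1 − 1/1! + 1/2! − ··· + (−1)^11/11!) = 14684570.
P = 14684570/39916800 = 1468457/3991680 ≈ 0.3679.

0.3679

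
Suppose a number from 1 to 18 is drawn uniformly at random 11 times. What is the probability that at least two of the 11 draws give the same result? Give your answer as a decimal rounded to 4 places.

0.9802

P(all 11 different) = 18/18 · 17/18 · ··· · 8/18 ≈ 0.0198.
P(at least two equal) = 1 − 0.0198 = 0.9802.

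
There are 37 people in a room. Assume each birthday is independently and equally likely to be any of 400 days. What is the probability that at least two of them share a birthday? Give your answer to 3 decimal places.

It's easier to compute the probability that all 37 are distinct.
P(all distinct) = 400/400 · 399/400 · ··· · 364/400 ≈ 0.179.
So the probability of at least one match is 1 − 0.179 = 0.821.

0.821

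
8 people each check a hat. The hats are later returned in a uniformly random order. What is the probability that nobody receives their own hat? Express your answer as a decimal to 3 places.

0.368

This is the derangement probability: permutations of 8 with no fixed point.
D(8) = 8! · (1 − 1/1! + 1/2! − ··· + (−1)^8/8!) = 14833.
P = 14833/40320 = 2119/5760 ≈ 0.368.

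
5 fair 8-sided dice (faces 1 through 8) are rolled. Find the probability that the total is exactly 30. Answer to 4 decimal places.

There are 8^5 = 32768 equally likely outcomes.
The number of ordered 5-tuples from {1,…,8} summing to 30 is 926.
P(sum = 30) = 926/32768 = 463/16384 ≈ 0.0283.

0.0283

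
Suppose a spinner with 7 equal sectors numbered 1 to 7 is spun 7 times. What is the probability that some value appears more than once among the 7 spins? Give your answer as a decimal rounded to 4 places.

0.9939

P(all 7 different) = 7/7 · 6/7 · ··· · 1/7 ≈ 0.0061.
P(at least two equal) = 1 − 0.0061 = 0.9939.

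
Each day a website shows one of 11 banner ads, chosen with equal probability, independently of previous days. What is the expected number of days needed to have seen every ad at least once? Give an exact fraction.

After i distinct types are collected, each trial gives a new one with probability (11−i)/11, so the expected wait for the next new type is 11/(11−i).
E = 11/11 + 11/10 + 11/9 + 11/8 + 11/7 + 11/6 + 11/5 + 11/4 + 11/3 + 11/2 + 11/1 = 83711/2520.

83711/2520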